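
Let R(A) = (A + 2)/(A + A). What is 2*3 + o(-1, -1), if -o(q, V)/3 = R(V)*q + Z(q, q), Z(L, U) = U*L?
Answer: 3/2 ≈ 1.5000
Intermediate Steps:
Z(L, U) = L*U
R(A) = (2 + A)/(2*A) (R(A) = (2 + A)/((2*A)) = (2 + A)*(1/(2*A)) = (2 + A)/(2*A))
o(q, V) = -3*q² - 3*q*(2 + V)/(2*V) (o(q, V) = -3*(((2 + V)/(2*V))*q + q*q) = -3*(q*(2 + V)/(2*V) + q²) = -3*(q² + q*(2 + V)/(2*V)) = -3*q² - 3*q*(2 + V)/(2*V))
2*3 + o(-1, -1) = 2*3 + (3/2)*(-1)*(-2 - 1*(-1) - 2*(-1)*(-1))/(-1) = 6 + (3/2)*(-1)*(-1)*(-2 + 1 - 2) = 6 + (3/2)*(-1)*(-1)*(-3) = 6 - 9/2 = 3/2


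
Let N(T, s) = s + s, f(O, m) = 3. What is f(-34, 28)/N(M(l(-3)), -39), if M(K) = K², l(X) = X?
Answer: -1/26 ≈ -0.038462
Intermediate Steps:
N(T, s) = 2*s
f(-34, 28)/N(M(l(-3)), -39) = 3/((2*(-39))) = 3/(-78) = 3*(-1/78) = -1/26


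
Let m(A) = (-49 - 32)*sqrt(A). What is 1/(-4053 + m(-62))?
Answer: I/(3*(-1351*I + 27*sqrt(62))) ≈ -0.00024077 + 3.7888e-5*I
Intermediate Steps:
m(A) = -81*sqrt(A)
1/(-4053 + m(-62)) = 1/(-4053 - 81*I*sqrt(62))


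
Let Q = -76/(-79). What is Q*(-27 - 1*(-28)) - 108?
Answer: -8456/79 ≈ -107.04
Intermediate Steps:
Q = 76/79 (Q = -76*(-1/79) = 76/79 ≈ 0.96203)
Q*(-27 - 1*(-28)) - 108 = 76*(-27 - 1*(-28))/79 - 108 = 76*(-27 + 28)/79 - 108 = (76/79)*1 - 108 = 76/79 - 108 = -8456/79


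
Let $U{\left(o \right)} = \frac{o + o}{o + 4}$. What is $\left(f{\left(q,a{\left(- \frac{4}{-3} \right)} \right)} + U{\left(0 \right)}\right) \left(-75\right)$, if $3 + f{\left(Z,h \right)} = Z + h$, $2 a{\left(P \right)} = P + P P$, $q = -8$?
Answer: $\frac{2125}{3} \approx 708.33$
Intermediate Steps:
$U{\left(o \right)} = \frac{2 o}{4 + o}$
$a{\left(P \right)} = \frac{P}{2} + \frac{P^{2}}{2}$ ($a{\left(P \right)} = \frac{P + P P}{2} = \frac{P + P^{2}}{2} = \frac{P}{2} + \frac{P^{2}}{2}$)
$f{\left(Z,h \right)} = -3 + Z + h$ ($f{\left(Z,h \right)} = -3 + \left(Z + h\right) = -3 + Z + h$)
$\left(f{\left(q,a{\left(- \frac{4}{-3} \right)} \right)} + U{\left(0 \right)}\right) \left(-75\right) = \left(\left(-3 - 8 + \frac{- \frac{4}{-3} \left(1 - \frac{4}{-3}\right)}{2}\right) + 2 \cdot 0 \frac{1}{4 + 0}\right) \left(-75\right) = \left(\left(-3 - 8 + \frac{\left(-4\right) \left(- \frac{1}{3}\right) \left(1 - - \frac{4}{3}\right)}{2}\right) + 2 \cdot 0 \cdot \frac{1}{4}\right) \left(-75\right) = \left(\left(-3 - 8 + \frac{1}{2} \cdot \frac{4}{3} \left(1 + \frac{4}{3}\right)\right) + 2 \cdot 0 \cdot \frac{1}{4}\right) \left(-75\right) = \left(\left(-3 - 8 + \frac{1}{2} \cdot \frac{4}{3} \cdot \frac{7}{3}\right) + 0\right) \left(-75\right) = \left(\left(-3 - 8 + \frac{14}{9}\right) + 0\right) \left(-75\right) = \left(- \frac{85}{9} + 0\right) \left(-75\right) = \left(- \frac{85}{9}\right) \left(-75\right) = \frac{2125}{3}$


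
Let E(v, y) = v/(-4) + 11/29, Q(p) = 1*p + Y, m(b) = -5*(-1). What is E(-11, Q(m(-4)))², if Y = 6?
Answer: 131769/13456 ≈ 9.7926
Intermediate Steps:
m(b) = 5
Q(p) = 6 + p (Q(p) = 1*p + 6 = p + 6 = 6 + p)
E(v, y) = 11/29 - v/4 (E(v, y) = v*(-¼) + 11*(1/29) = -v/4 + 11/29 = 11/29 - v/4)
E(-11, Q(m(-4)))² = (11/29 - ¼*(-11))² = (11/29 + 11/4)² = (363/116)² = 131769/13456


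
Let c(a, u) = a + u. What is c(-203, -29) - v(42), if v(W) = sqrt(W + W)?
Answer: -232 - 2*sqrt(21) ≈ -241.17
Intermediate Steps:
v(W) = sqrt(2)*sqrt(W) (v(W) = sqrt(2*W) = sqrt(2)*sqrt(W))
c(-203, -29) - v(42) = (-203 - 29) - sqrt(2)*sqrt(42) = -232 - 2*sqrt(21)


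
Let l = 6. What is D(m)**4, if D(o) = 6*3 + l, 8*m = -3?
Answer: 331776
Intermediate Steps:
m = -3/8 (m = (1/8)*(-3) = -3/8 ≈ -0.37500)
D(o) = 24 (D(o) = 6*3 + 6 = 18 + 6 = 24)
D(m)**4 = 24**4 = 331776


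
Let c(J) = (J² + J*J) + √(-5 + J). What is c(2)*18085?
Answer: 144680 + 18085*I*√3 ≈ 1.4468e+5 + 31324.0*I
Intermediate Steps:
c(J) = √(-5 + J) + 2*J² (c(J) = (J² + J²) + √(-5 + J) = 2*J² + √(-5 + J) = √(-5 + J) + 2*J²)
c(2)*18085 = (√(-5 + 2) + 2*2²)*18085 = (√(-3) + 2*4)*18085 = (I*√3 + 8)*18085 = (8 + I*√3)*18085 = 144680 + 18085*I*√3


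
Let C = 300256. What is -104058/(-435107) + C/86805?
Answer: 139676242082/37769463135 ≈ 3.6981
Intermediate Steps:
-104058/(-435107) + C/86805 = -104058/(-435107) + 300256/86805 = -104058*(-1/435107) + 300256*(1/86805) = 104058/435107 + 300256/86805 = 139676242082/37769463135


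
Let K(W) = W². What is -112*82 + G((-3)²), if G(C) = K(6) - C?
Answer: -9157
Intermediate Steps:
G(C) = 36 - C (G(C) = 6² - C = 36 - C)
-112*82 + G((-3)²) = -112*82 + (36 - 1*(-3)²) = -9184 + (36 - 1*9) = -9184 + (36 - 9) = -9184 + 27 = -9157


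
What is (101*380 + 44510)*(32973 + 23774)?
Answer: 4703758830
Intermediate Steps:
(101*380 + 44510)*(32973 + 23774) = (38380 + 44510)*56747 = 82890*56747 = 4703758830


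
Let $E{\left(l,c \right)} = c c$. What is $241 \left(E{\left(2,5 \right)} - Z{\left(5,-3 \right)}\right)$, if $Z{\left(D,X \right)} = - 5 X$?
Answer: $2410$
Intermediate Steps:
$E{\left(l,c \right)} = c^{2}$
$241 \left(E{\left(2,5 \right)} - Z{\left(5,-3 \right)}\right) = 241 \left(5^{2} - \left(-5\right) \left(-3\right)\right) = 241 \left(25 - 15\right) = 241 \cdot 10 = 2410$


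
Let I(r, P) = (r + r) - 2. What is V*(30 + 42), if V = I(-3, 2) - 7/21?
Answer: -600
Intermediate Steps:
I(r, P) = -2 + 2*r (I(r, P) = 2*r - 2 = -2 + 2*r)
V = -25/3 (V = (-2 + 2*(-3)) - 7/21 = (-2 - 6) - 7*1/21 = -8 - ⅓ = -25/3 ≈ -8.3333)
V*(30 + 42) = -25*(30 + 42)/3 = -25/3*72 = -600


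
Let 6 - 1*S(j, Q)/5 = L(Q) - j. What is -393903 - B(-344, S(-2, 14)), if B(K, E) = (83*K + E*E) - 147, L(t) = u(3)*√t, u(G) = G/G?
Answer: -365954 + 200*√14 ≈ -3.6521e+5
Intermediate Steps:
u(G) = 1
L(t) = √t (L(t) = 1*√t = √t)
S(j, Q) = 30 - 5*√Q + 5*j (S(j, Q) = 30 - 5*(√Q - j) = 30 + (-5*√Q + 5*j) = 30 - 5*√Q + 5*j)
B(K, E) = -147 + E² + 83*K (B(K, E) = (83*K + E²) - 147 = (E² + 83*K) - 147 = -147 + E² + 83*K)
-393903 - B(-344, S(-2, 14)) = -393903 - (-147 + (30 - 5*√14 + 5*(-2))² + 83*(-344)) = -393903 - (-147 + (30 - 5*√14 - 10)² - 28552) = -393903 - (-147 + (20 - 5*√14)² - 28552) = -393903 - (-28699 + (20 - 5*√14)²) = -393903 + (28699 - (20 - 5*√14)²) = -365204 - (20 - 5*√14)²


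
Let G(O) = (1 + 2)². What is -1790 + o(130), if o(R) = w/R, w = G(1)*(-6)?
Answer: -116377/65 ≈ -1790.4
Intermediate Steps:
G(O) = 9 (G(O) = 3² = 9)
w = -54 (w = 9*(-6) = -54)
o(R) = -54/R
-1790 + o(130) = -1790 - 54/130 = -1790 - 54*1/130 = -1790 - 27/65 = -116377/65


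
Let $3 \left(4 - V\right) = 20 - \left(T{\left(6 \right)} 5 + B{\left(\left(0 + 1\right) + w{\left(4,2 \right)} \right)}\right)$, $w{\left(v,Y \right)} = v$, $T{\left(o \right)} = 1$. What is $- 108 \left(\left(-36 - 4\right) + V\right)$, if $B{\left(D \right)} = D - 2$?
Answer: $4320$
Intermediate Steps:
$B{\left(D \right)} = -2 + D$
$V = 0$ ($V = 4 - \frac{20 - \left(1 \cdot 5 + \left(-2 + \left(\left(0 + 1\right) + 4\right)\right)\right)}{3} = 4 - \frac{20 - \left(5 + \left(-2 + \left(1 + 4\right)\right)\right)}{3} = 4 - \frac{20 - \left(5 + \left(-2 + 5\right)\right)}{3} = 4 - \frac{20 - \left(5 + 3\right)}{3} = 4 - \frac{20 - 8}{3} = 4 - 4 = 0$)
$- 108 \left(\left(-36 - 4\right) + V\right) = - 108 \left(\left(-36 - 4\right) + 0\right) = - 108 \left(-40 + 0\right) = \left(-108\right) \left(-40\right) = 4320$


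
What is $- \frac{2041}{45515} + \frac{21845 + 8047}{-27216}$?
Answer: $- \frac{118006853}{103228020} \approx -1.1432$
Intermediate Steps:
$- \frac{2041}{45515} + \frac{21845 + 8047}{-27216} = \left(-2041\right) \frac{1}{45515} + 29892 \left(- \frac{1}{27216}\right) = - \frac{2041}{45515} - \frac{2491}{2268} = - \frac{118006853}{103228020}$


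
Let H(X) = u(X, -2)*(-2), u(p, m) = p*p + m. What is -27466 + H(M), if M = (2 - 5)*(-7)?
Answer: -28344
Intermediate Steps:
u(p, m) = m + p² (u(p, m) = p² + m = m + p²)
M = 21 (M = -3*(-7) = 21)
H(X) = 4 - 2*X² (H(X) = (-2 + X²)*(-2) = 4 - 2*X²)
-27466 + H(M) = -27466 + (4 - 2*21²) = -27466 + (4 - 2*441) = -27466 + (4 - 882) = -27466 - 878 = -28344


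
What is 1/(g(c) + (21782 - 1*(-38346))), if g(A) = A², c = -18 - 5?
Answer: 1/60657 ≈ 1.6486e-5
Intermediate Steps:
c = -23
1/(g(c) + (21782 - 1*(-38346))) = 1/((-23)² + (21782 - 1*(-38346))) = 1/(529 + (21782 + 38346)) = 1/(529 + 60128) = 1/60657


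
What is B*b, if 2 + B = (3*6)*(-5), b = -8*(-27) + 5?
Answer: -20332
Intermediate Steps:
b = 221 (b = 216 + 5 = 221)
B = -92 (B = -2 + (3*6)*(-5) = -2 + 18*(-5) = -2 - 90 = -92)
B*b = -92*221 = -20332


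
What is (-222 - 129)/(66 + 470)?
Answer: -351/536 ≈ -0.65485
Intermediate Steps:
(-222 - 129)/(66 + 470) = -351/536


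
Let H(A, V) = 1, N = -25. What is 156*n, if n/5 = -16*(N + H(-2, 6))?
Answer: 299520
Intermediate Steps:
n = 1920 (n = 5*(-16*(-25 + 1)) = 5*(-16*(-24)) = 5*384 = 1920)
156*n = 156*1920 = 299520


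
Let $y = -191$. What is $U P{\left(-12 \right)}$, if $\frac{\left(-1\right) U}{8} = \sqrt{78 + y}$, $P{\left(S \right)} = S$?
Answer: $96 i \sqrt{113} \approx 1020.5 i$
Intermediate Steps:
$U = - 8 i \sqrt{113}$ ($U = - 8 \sqrt{78 - 191} = - 8 \sqrt{-113} = - 8 i \sqrt{113} \approx - 85.041 i$)
$U P{\left(-12 \right)} = - 8 i \sqrt{113} \left(-12\right) = 96 i \sqrt{113}$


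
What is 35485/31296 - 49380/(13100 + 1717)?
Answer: -339871745/154570944 ≈ -2.1988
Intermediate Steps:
35485/31296 - 49380/(13100 + 1717) = 35485*(1/31296) - 49380/14817 = 35485/31296 - 49380*1/14817 = 35485/31296 - 16460/4939 = -339871745/154570944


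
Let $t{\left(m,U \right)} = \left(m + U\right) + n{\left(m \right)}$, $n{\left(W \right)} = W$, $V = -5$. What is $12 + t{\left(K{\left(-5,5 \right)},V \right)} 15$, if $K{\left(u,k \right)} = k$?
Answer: $87$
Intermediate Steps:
$t{\left(m,U \right)} = U + 2 m$ ($t{\left(m,U \right)} = \left(m + U\right) + m = \left(U + m\right) + m = U + 2 m$)
$12 + t{\left(K{\left(-5,5 \right)},V \right)} 15 = 12 + \left(-5 + 2 \cdot 5\right) 15 = 12 + \left(-5 + 10\right) 15 = 12 + 5 \cdot 15 = 12 + 75 = 87$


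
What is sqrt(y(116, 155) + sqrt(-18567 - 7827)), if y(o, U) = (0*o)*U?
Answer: 26394**(1/4)*sqrt(I) ≈ 9.0128 + 9.0128*I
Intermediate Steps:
y(o, U) = 0 (y(o, U) = 0*U = 0)
sqrt(y(116, 155) + sqrt(-18567 - 7827)) = sqrt(0 + sqrt(-18567 - 7827)) = sqrt(0 + sqrt(-26394)) = sqrt(0 + I*sqrt(26394)) = sqrt(I*sqrt(26394)) = 26394**(1/4)*sqrt(I)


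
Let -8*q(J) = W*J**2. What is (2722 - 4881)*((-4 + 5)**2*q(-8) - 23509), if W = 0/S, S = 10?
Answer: 50755931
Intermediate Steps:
W = 0 (W = 0/10 = 0*(1/10) = 0)
q(J) = 0 (q(J) = -0*J**2 = -1/8*0 = 0)
(2722 - 4881)*((-4 + 5)**2*q(-8) - 23509) = (2722 - 4881)*((-4 + 5)**2*0 - 23509) = -2159*(1**2*0 - 23509) = -2159*(1*0 - 23509) = -2159*(0 - 23509) = -2159*(-23509) = 50755931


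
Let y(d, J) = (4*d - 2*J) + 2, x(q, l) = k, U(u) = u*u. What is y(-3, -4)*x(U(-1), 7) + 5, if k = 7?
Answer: -9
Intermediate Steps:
U(u) = u**2
x(q, l) = 7
y(d, J) = 2 - 2*J + 4*d (y(d, J) = (-2*J + 4*d) + 2 = 2 - 2*J + 4*d)
y(-3, -4)*x(U(-1), 7) + 5 = (2 - 2*(-4) + 4*(-3))*7 + 5 = (2 + 8 - 12)*7 + 5 = -2*7 + 5 = -14 + 5 = -9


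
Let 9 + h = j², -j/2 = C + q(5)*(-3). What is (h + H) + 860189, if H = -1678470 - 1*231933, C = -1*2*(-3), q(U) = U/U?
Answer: -1050187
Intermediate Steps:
q(U) = 1
C = 6 (C = -2*(-3) = 6)
H = -1910403 (H = -1678470 - 231933 = -1910403)
j = -6 (j = -2*(6 + 1*(-3)) = -2*(6 - 3) = -2*3 = -6)
h = 27 (h = -9 + (-6)² = -9 + 36 = 27)
(h + H) + 860189 = (27 - 1910403) + 860189 = -1910376 + 860189 = -1050187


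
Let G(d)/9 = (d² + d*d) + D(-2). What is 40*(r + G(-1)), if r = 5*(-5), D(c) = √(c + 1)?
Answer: -280 + 360*I ≈ -280.0 + 360.0*I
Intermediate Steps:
D(c) = √(1 + c)
r = -25
G(d) = 9*I + 18*d² (G(d) = 9*((d² + d*d) + √(1 - 2)) = 9*((d² + d²) + √(-1)) = 9*(2*d² + I) = 9*(I + 2*d²) = 9*I + 18*d²)
40*(r + G(-1)) = 40*(-25 + (9*I + 18*(-1)²)) = 40*(-25 + (9*I + 18*1)) = 40*(-25 + (9*I + 18)) = 40*(-25 + (18 + 9*I)) = 40*(-7 + 9*I) = -280 + 360*I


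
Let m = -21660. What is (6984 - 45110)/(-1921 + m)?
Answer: 38126/23581 ≈ 1.6168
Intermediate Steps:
(6984 - 45110)/(-1921 + m) = (6984 - 45110)/(-1921 - 21660) = -38126/(-23581) = -38126*(-1/23581) = 38126/23581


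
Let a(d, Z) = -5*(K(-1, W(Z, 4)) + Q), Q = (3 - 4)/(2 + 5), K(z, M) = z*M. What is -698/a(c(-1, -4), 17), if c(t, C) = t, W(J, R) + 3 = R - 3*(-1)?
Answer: -4886/145 ≈ -33.697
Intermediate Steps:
W(J, R) = R (W(J, R) = -3 + (R - 3*(-1)) = -3 + (R + 3) = -3 + (3 + R) = R)
K(z, M) = M*z
Q = -1/7 ≈ -0.14286
a(d, Z) = 145/7 (a(d, Z) = -5*(4*(-1) - 1/7) = -5*(-4 - 1/7) = -5*(-29/7) = 145/7)
-698/a(c(-1, -4), 17) = -698/145/7 = -698*7/145 = -4886/145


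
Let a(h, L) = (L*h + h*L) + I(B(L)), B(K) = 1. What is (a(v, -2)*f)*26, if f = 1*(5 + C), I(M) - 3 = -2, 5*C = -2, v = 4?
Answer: -1794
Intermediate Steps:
C = -2/5 (C = (1/5)*(-2) = -2/5 ≈ -0.40000)
I(M) = 1 (I(M) = 3 - 2 = 1)
a(h, L) = 1 + 2*L*h (a(h, L) = (L*h + h*L) + 1 = (L*h + L*h) + 1 = 2*L*h + 1 = 1 + 2*L*h)
f = 23/5 (f = 1*(5 - 2/5) = 1*(23/5) = 23/5 ≈ 4.6000)
(a(v, -2)*f)*26 = ((1 + 2*(-2)*4)*(23/5))*26 = ((1 - 16)*(23/5))*26 = -15*23/5*26 = -69*26 = -1794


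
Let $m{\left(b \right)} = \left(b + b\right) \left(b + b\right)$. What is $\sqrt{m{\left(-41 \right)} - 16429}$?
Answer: $i \sqrt{9705} \approx 98.514 i$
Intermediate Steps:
$m{\left(b \right)} = 4 b^{2}$ ($m{\left(b \right)} = 2 b 2 b = 4 b^{2}$)
$\sqrt{m{\left(-41 \right)} - 16429} = \sqrt{4 \left(-41\right)^{2} - 16429} = \sqrt{4 \cdot 1681 - 16429} = \sqrt{6724 - 16429} = \sqrt{-9705} = i \sqrt{9705}$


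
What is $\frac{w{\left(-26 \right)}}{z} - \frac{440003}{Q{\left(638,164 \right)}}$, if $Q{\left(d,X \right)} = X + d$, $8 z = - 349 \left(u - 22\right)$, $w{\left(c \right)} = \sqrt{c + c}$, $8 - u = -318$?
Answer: $- \frac{440003}{802} - \frac{i \sqrt{13}}{6631} \approx -548.63 - 0.00054374 i$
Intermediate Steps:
$u = 326$ ($u = 8 - -318 = 8 + 318 = 326$)
$w{\left(c \right)} = \sqrt{2} \sqrt{c}$ ($w{\left(c \right)} = \sqrt{2 c} = \sqrt{2} \sqrt{c}$)
$z = -13262$ ($z = \frac{\left(-349\right) \left(326 - 22\right)}{8} = \frac{\left(-349\right) 304}{8} = \frac{1}{8} \left(-106096\right) = -13262$)
$\frac{w{\left(-26 \right)}}{z} - \frac{440003}{Q{\left(638,164 \right)}} = \frac{\sqrt{2} \sqrt{-26}}{-13262} - \frac{440003}{164 + 638} = \sqrt{2} i \sqrt{26} \left(- \frac{1}{13262}\right) - \frac{440003}{802} = 2 i \sqrt{13} \left(- \frac{1}{13262}\right) - \frac{440003}{802} = - \frac{i \sqrt{13}}{6631} - \frac{440003}{802} = - \frac{440003}{802} - \frac{i \sqrt{13}}{6631}$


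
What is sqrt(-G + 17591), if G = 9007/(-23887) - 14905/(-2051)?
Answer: sqrt(42206071348647737293)/48992237 ≈ 132.60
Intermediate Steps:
G = 337562378/48992237 (G = 9007*(-1/23887) - 14905*(-1/2051) = -9007/23887 + 14905/2051 = 337562378/48992237 ≈ 6.8901)
sqrt(-G + 17591) = sqrt(-1*337562378/48992237 + 17591) = sqrt(-337562378/48992237 + 17591) = sqrt(861484878689/48992237) = sqrt(42206071348647737293)/48992237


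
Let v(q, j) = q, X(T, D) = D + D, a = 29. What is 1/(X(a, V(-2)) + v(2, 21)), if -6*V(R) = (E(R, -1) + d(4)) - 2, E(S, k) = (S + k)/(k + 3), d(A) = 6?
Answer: 6/7 ≈ 0.85714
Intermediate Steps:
E(S, k) = (S + k)/(3 + k)
V(R) = -7/12 - R/12 (V(R) = -(((R - 1)/(3 - 1) + 6) - 2)/6 = -(((-1 + R)/2 + 6) - 2)/6 = -(((-½ + R/2) + 6) - 2)/6 = -((11/2 + R/2) - 2)/6 = -(7/2 + R/2)/6 = -7/12 - R/12)
X(T, D) = 2*D
1/(X(a, V(-2)) + v(2, 21)) = 1/(2*(-7/12 - 1/12*(-2)) + 2) = 1/(2*(-7/12 + ⅙) + 2) = 1/(2*(-5/12) + 2) = 1/(-⅚ + 2) = 1/(7/6) = 6/7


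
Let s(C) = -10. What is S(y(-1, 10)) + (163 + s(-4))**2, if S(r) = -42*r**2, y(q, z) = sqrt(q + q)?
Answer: 23493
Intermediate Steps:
y(q, z) = sqrt(2)*sqrt(q) (y(q, z) = sqrt(2*q) = sqrt(2)*sqrt(q))
S(y(-1, 10)) + (163 + s(-4))**2 = -42*(sqrt(2)*sqrt(-1))**2 + (163 - 10)**2 = -42*(sqrt(2)*I)**2 + 153**2 = -42*(I*sqrt(2))**2 + 23409 = -42*(-2) + 23409 = 84 + 23409 = 23493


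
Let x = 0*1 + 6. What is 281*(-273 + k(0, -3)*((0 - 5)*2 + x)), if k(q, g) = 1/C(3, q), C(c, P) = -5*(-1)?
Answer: -384689/5 ≈ -76938.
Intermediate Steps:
C(c, P) = 5
k(q, g) = ⅕ (k(q, g) = 1/5 = ⅕)
x = 6 (x = 0 + 6 = 6)
281*(-273 + k(0, -3)*((0 - 5)*2 + x)) = 281*(-273 + ((0 - 5)*2 + 6)/5) = 281*(-273 + (-5*2 + 6)/5) = 281*(-273 + (-10 + 6)/5) = 281*(-273 + (⅕)*(-4)) = 281*(-273 - ⅘) = 281*(-1369/5) = -384689/5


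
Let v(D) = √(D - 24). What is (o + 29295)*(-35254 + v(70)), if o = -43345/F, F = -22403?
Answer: -23138583214420/22403 + 656339230*√46/22403 ≈ -1.0326e+9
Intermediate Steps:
v(D) = √(-24 + D)
o = 43345/22403 (o = -43345/(-22403) = -43345*(-1/22403) = 43345/22403 ≈ 1.9348)
(o + 29295)*(-35254 + v(70)) = (43345/22403 + 29295)*(-35254 + √(-24 + 70)) = 656339230*(-35254 + √46)/22403 = -23138583214420/22403 + 656339230*√46/22403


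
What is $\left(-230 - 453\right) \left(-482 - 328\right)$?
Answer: $553230$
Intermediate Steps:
$\left(-230 - 453\right) \left(-482 - 328\right) = \left(-683\right) \left(-810\right) = 553230$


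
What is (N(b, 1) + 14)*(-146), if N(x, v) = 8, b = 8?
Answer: -3212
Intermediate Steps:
(N(b, 1) + 14)*(-146) = (8 + 14)*(-146) = 22*(-146) = -3212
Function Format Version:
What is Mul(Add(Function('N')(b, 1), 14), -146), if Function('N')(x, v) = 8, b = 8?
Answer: -3212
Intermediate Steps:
Mul(Add(Function('N')(b, 1), 14), -146) = Mul(Add(8, 14), -146) = Mul(22, -146) = -3212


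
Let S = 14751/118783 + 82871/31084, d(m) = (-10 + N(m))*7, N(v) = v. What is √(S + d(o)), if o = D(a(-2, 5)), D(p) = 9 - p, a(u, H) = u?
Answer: √33366816209858268333/1846125386 ≈ 3.1289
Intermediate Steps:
o = 11 (o = 9 - 1*(-2) = 9 + 2 = 11)
d(m) = -70 + 7*m (d(m) = (-10 + m)*7 = -70 + 7*m)
S = 10302186077/3692250772 (S = 14751*(1/118783) + 82871*(1/31084) = 14751/118783 + 82871/31084 = 10302186077/3692250772 ≈ 2.7902)
√(S + d(o)) = √(10302186077/3692250772 + (-70 + 7*11)) = √(10302186077/3692250772 + (-70 + 77)) = √(10302186077/3692250772 + 7) = √(36147941481/3692250772) = √33366816209858268333/1846125386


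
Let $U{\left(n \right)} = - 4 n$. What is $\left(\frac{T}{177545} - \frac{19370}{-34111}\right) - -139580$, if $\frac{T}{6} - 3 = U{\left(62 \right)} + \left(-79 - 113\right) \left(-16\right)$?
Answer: $\frac{845333647189532}{6056237495} \approx 1.3958 \cdot 10^{5}$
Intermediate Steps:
$T = 16962$ ($T = 18 + 6 \left(\left(-4\right) 62 + \left(-79 - 113\right) \left(-16\right)\right) = 18 + 6 \left(-248 - -3072\right) = 18 + 6 \left(-248 + 3072\right) = 18 + 6 \cdot 2824 = 18 + 16944 = 16962$)
$\left(\frac{T}{177545} - \frac{19370}{-34111}\right) - -139580 = \left(\frac{16962}{177545} - \frac{19370}{-34111}\right) - -139580 = \left(16962 \cdot \frac{1}{177545} - - \frac{19370}{34111}\right) + 139580 = \left(\frac{16962}{177545} + \frac{19370}{34111}\right) + 139580 = \frac{4017637432}{6056237495} + 139580 = \frac{845333647189532}{6056237495}$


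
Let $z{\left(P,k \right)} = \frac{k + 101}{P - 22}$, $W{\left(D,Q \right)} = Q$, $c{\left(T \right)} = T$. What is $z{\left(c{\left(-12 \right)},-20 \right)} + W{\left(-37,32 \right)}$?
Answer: $\frac{1007}{34} \approx 29.618$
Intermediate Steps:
$z{\left(P,k \right)} = \frac{101 + k}{-22 + P}$
$z{\left(c{\left(-12 \right)},-20 \right)} + W{\left(-37,32 \right)} = \frac{101 - 20}{-22 - 12} + 32 = \frac{1}{-34} \cdot 81 + 32 = \left(- \frac{1}{34}\right) 81 + 32 = - \frac{81}{34} + 32 = \frac{1007}{34}$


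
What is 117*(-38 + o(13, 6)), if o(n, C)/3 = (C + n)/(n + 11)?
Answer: -33345/8 ≈ -4168.1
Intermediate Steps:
o(n, C) = 3*(C + n)/(11 + n) (o(n, C) = 3*((C + n)/(n + 11)) = 3*((C + n)/(11 + n)) = 3*(C + n)/(11 + n))
117*(-38 + o(13, 6)) = 117*(-38 + 3*(6 + 13)/(11 + 13)) = 117*(-38 + 3*19/24) = 117*(-38 + 3*(1/24)*19) = 117*(-38 + 19/8) = 117*(-285/8) = -33345/8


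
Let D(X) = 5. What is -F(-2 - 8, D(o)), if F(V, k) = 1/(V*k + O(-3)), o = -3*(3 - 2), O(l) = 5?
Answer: 1/45 ≈ 0.022222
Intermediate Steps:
o = -3 (o = -3*1 = -3)
F(V, k) = 1/(5 + V*k) (F(V, k) = 1/(V*k + 5) = 1/(5 + V*k))
-F(-2 - 8, D(o)) = -1/(5 + (-2 - 8)*5) = -1/(5 - 10*5) = -1/(5 - 50) = -1/(-45) = -1*(-1/45) = 1/45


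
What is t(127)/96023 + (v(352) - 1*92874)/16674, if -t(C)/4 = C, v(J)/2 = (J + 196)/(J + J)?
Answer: -785519768321/140895700176 ≈ -5.5752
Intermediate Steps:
v(J) = (196 + J)/J (v(J) = 2*((J + 196)/(J + J)) = 2*((196 + J)/((2*J))) = 2*((196 + J)*(1/(2*J))) = 2*((196 + J)/(2*J)) = (196 + J)/J)
t(C) = -4*C
t(127)/96023 + (v(352) - 1*92874)/16674 = -4*127/96023 + ((196 + 352)/352 - 1*92874)/16674 = -508*1/96023 + ((1/352)*548 - 92874)*(1/16674) = -508/96023 + (137/88 - 92874)*(1/16674) = -508/96023 - 8172775/88*1/16674 = -508/96023 - 8172775/1467312 = -785519768321/140895700176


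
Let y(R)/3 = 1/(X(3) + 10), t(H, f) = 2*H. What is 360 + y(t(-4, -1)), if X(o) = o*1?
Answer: 4683/13 ≈ 360.23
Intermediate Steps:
X(o) = o
y(R) = 3/13 (y(R) = 3/(3 + 10) = 3/13)
360 + y(t(-4, -1)) = 360 + 3/13 = 4683/13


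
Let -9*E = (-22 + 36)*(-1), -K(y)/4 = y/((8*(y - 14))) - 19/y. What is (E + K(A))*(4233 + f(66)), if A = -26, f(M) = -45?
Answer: -2764429/390 ≈ -7088.3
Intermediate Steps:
K(y) = 76/y - 4*y/(-112 + 8*y) (K(y) = -4*(y/((8*(y - 14))) - 19/y) = -4*(y/((8*(-14 + y))) - 19/y) = -4*(y/(-112 + 8*y) - 19/y) = -4*(-19/y + y/(-112 + 8*y)) = 76/y - 4*y/(-112 + 8*y))
E = 14/9 (E = -(-22 + 36)*(-1)/9 = -14*(-1)/9 = -1/9*(-14) = 14/9 ≈ 1.5556)
(E + K(A))*(4233 + f(66)) = (14/9 + (1/2)*(-2128 - 1*(-26)**2 + 152*(-26))/(-26*(-14 - 26)))*(4233 - 45) = (14/9 + (1/2)*(-1/26)*(-2128 - 1*676 - 3952)/(-40))*4188 = (14/9 + (1/2)*(-1/26)*(-1/40)*(-2128 - 676 - 3952))*4188 = (14/9 + (1/2)*(-1/26)*(-1/40)*(-6756))*4188 = (14/9 - 1689/520)*4188 = -7921/4680*4188 = -2764429/390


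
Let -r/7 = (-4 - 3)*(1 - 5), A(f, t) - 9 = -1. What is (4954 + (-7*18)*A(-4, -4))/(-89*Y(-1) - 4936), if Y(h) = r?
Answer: 1973/6254 ≈ 0.31548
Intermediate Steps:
A(f, t) = 8 (A(f, t) = 9 - 1 = 8)
r = -196 (r = -7*(-4 - 3)*(1 - 5) = -(-49)*(-4) = -7*28 = -196)
Y(h) = -196
(4954 + (-7*18)*A(-4, -4))/(-89*Y(-1) - 4936) = (4954 - 7*18*8)/(-89*(-196) - 4936) = (4954 - 126*8)/(17444 - 4936) = (4954 - 1008)/12508 = 3946*(1/12508) = 1973/6254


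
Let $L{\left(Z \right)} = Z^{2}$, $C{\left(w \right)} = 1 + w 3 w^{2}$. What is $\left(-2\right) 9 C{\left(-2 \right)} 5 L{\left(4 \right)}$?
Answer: $33120$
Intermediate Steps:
$C{\left(w \right)} = 1 + 3 w^{3}$
$\left(-2\right) 9 C{\left(-2 \right)} 5 L{\left(4 \right)} = \left(-2\right) 9 \left(1 + 3 \left(-2\right)^{3}\right) 5 \cdot 4^{2} = - 18 \left(1 + 3 \left(-8\right)\right) 5 \cdot 16 = - 18 \left(1 - 24\right) 80 = \left(-18\right) \left(-23\right) 80 = 414 \cdot 80 = 33120$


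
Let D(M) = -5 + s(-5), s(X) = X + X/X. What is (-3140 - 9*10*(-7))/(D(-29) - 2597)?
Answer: 1255/1303 ≈ 0.96316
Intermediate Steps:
s(X) = 1 + X (s(X) = X + 1 = 1 + X)
D(M) = -9 (D(M) = -5 + (1 - 5) = -5 - 4 = -9)
(-3140 - 9*10*(-7))/(D(-29) - 2597) = (-3140 - 9*10*(-7))/(-9 - 2597) = (-3140 - 90*(-7))/(-2606) = (-3140 + 630)*(-1/2606) = -2510*(-1/2606) = 1255/1303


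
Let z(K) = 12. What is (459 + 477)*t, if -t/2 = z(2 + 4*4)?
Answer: -22464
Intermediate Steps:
t = -24 (t = -2*12 = -24)
(459 + 477)*t = (459 + 477)*(-24) = 936*(-24) = -22464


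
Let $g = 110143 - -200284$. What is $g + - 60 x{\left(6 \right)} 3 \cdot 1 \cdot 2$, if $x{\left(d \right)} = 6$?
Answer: $308267$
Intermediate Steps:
$g = 310427$ ($g = 110143 + 200284 = 310427$)
$g + - 60 x{\left(6 \right)} 3 \cdot 1 \cdot 2 = 310427 + \left(-60\right) 6 \cdot 3 \cdot 1 \cdot 2 = 310427 - 360 \cdot 3 \cdot 2 = 310427 - 2160 = 308267$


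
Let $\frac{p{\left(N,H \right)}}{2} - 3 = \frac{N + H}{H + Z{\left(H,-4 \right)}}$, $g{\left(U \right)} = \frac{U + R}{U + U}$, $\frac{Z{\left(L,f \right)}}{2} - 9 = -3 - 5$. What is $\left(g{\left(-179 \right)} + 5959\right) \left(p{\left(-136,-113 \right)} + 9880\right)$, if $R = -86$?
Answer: $\frac{390390947738}{6623} \approx 5.8945 \cdot 10^{7}$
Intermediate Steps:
$Z{\left(L,f \right)} = 2$ ($Z{\left(L,f \right)} = 18 + 2 \left(-3 - 5\right) = 18 + 2 \left(-8\right) = 18 - 16 = 2$)
$g{\left(U \right)} = \frac{-86 + U}{2 U}$ ($g{\left(U \right)} = \frac{U - 86}{U + U} = \frac{-86 + U}{2 U}$)
$p{\left(N,H \right)} = 6 + \frac{2 \left(H + N\right)}{2 + H}$ ($p{\left(N,H \right)} = 6 + 2 \frac{N + H}{H + 2} = 6 + 2 \frac{H + N}{2 + H} = 6 + \frac{2 \left(H + N\right)}{2 + H}$)
$\left(g{\left(-179 \right)} + 5959\right) \left(p{\left(-136,-113 \right)} + 9880\right) = \left(\frac{-86 - 179}{2 \left(-179\right)} + 5959\right) \left(\frac{2 \left(6 - 136 + 4 \left(-113\right)\right)}{2 - 113} + 9880\right) = \left(\frac{1}{2} \left(- \frac{1}{179}\right) \left(-265\right) + 5959\right) \left(\frac{2 \left(6 - 136 - 452\right)}{-111} + 9880\right) = \left(\frac{265}{358} + 5959\right) \left(2 \left(- \frac{1}{111}\right) \left(-582\right) + 9880\right) = \frac{2133587 \left(\frac{388}{37} + 9880\right)}{358} = \frac{2133587}{358} \cdot \frac{365948}{37} = \frac{390390947738}{6623}$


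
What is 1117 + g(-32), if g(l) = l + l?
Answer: 1053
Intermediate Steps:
g(l) = 2*l
1117 + g(-32) = 1117 + 2*(-32) = 1117 - 64 = 1053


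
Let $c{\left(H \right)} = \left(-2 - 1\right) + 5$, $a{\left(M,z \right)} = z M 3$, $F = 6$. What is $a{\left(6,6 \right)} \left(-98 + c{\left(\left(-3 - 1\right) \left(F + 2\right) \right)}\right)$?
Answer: $-10368$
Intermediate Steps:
$a{\left(M,z \right)} = 3 M z$ ($a{\left(M,z \right)} = M z 3 = 3 M z$)
$c{\left(H \right)} = 2$ ($c{\left(H \right)} = -3 + 5 = 2$)
$a{\left(6,6 \right)} \left(-98 + c{\left(\left(-3 - 1\right) \left(F + 2\right) \right)}\right) = 3 \cdot 6 \cdot 6 \left(-98 + 2\right) = 108 \left(-96\right) = -10368$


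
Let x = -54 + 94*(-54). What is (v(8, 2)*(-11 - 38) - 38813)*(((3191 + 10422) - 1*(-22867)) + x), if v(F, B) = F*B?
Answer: -1241365950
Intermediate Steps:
v(F, B) = B*F
x = -5130 (x = -54 - 5076 = -5130)
(v(8, 2)*(-11 - 38) - 38813)*(((3191 + 10422) - 1*(-22867)) + x) = ((2*8)*(-11 - 38) - 38813)*(((3191 + 10422) - 1*(-22867)) - 5130) = (16*(-49) - 38813)*((13613 + 22867) - 5130) = (-784 - 38813)*(36480 - 5130) = -39597*31350 = -1241365950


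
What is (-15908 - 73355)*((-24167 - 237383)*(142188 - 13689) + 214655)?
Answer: 3000013280538085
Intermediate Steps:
(-15908 - 73355)*((-24167 - 237383)*(142188 - 13689) + 214655) = -89263*(-261550*128499 + 214655) = -89263*(-33608913450 + 214655) = -89263*(-33608698795) = 3000013280538085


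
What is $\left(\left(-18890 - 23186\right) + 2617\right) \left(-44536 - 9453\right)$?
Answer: $2130351951$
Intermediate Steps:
$\left(\left(-18890 - 23186\right) + 2617\right) \left(-44536 - 9453\right) = \left(-42076 + 2617\right) \left(-53989\right) = \left(-39459\right) \left(-53989\right) = 2130351951$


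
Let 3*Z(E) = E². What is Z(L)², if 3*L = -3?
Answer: ⅑ ≈ 0.11111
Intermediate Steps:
L = -1 (L = (⅓)*(-3) = -1)
Z(E) = E²/3
Z(L)² = ((⅓)*(-1)²)² = ((⅓)*1)² = (⅓)² = ⅑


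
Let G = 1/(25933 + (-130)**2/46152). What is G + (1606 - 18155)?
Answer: -4951778181733/299219179 ≈ -16549.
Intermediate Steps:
G = 11538/299219179 (G = 1/(25933 + 16900*(1/46152)) = 1/(25933 + 4225/11538) = 1/(299219179/11538) = 11538/299219179 ≈ 3.8560e-5)
G + (1606 - 18155) = 11538/299219179 + (1606 - 18155) = 11538/299219179 - 16549 = -4951778181733/299219179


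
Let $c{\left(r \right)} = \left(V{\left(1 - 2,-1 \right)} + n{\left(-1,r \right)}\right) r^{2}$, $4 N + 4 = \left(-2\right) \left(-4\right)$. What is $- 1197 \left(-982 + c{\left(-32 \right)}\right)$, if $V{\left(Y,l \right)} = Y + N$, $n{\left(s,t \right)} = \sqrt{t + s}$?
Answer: $1175454 - 1225728 i \sqrt{33} \approx 1.1755 \cdot 10^{6} - 7.0413 \cdot 10^{6} i$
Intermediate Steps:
$N = 1$ ($N = -1 + \frac{\left(-2\right) \left(-4\right)}{4} = -1 + \frac{1}{4} \cdot 8 = -1 + 2 = 1$)
$n{\left(s,t \right)} = \sqrt{s + t}$
$V{\left(Y,l \right)} = 1 + Y$ ($V{\left(Y,l \right)} = Y + 1 = 1 + Y$)
$c{\left(r \right)} = r^{2} \sqrt{-1 + r}$ ($c{\left(r \right)} = \left(\left(1 + \left(1 - 2\right)\right) + \sqrt{-1 + r}\right) r^{2} = \left(\left(1 - 1\right) + \sqrt{-1 + r}\right) r^{2} = \left(0 + \sqrt{-1 + r}\right) r^{2} = \sqrt{-1 + r} r^{2} = r^{2} \sqrt{-1 + r}$)
$- 1197 \left(-982 + c{\left(-32 \right)}\right) = - 1197 \left(-982 + \left(-32\right)^{2} \sqrt{-1 - 32}\right) = - 1197 \left(-982 + 1024 \sqrt{-33}\right) = - 1197 \left(-982 + 1024 i \sqrt{33}\right) = 1175454 - 1225728 i \sqrt{33}$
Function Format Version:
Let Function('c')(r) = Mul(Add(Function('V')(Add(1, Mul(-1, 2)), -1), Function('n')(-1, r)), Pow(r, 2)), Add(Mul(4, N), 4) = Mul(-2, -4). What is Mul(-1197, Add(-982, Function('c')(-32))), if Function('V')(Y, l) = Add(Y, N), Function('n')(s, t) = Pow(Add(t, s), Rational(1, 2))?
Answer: Add(1175454, Mul(-1225728, I, Pow(33, Rational(1, 2)))) ≈ Add(1.1755e+6, Mul(-7.0413e+6, I))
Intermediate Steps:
N = 1 (N = Add(-1, Mul(Rational(1, 4), Mul(-2, -4))) = Add(-1, Mul(Rational(1, 4), 8)) = Add(-1, 2) = 1)
Function('n')(s, t) = Pow(Add(s, t), Rational(1, 2))
Function('V')(Y, l) = Add(1, Y) (Function('V')(Y, l) = Add(Y, 1) = Add(1, Y))
Function('c')(r) = Mul(Pow(r, 2), Pow(Add(-1, r), Rational(1, 2))) (Function('c')(r) = Mul(Add(Add(1, Add(1, Mul(-1, 2))), Pow(Add(-1, r), Rational(1, 2))), Pow(r, 2)) = Mul(Add(Add(1, Add(1, -2)), Pow(Add(-1, r), Rational(1, 2))), Pow(r, 2)) = Mul(Add(Add(1, -1), Pow(Add(-1, r), Rational(1, 2))), Pow(r, 2)) = Mul(Add(0, Pow(Add(-1, r), Rational(1, 2))), Pow(r, 2)) = Mul(Pow(Add(-1, r), Rational(1, 2)), Pow(r, 2)) = Mul(Pow(r, 2), Pow(Add(-1, r), Rational(1, 2))))
Mul(-1197, Add(-982, Function('c')(-32))) = Mul(-1197, Add(-982, Mul(Pow(-32, 2), Pow(Add(-1, -32), Rational(1, 2))))) = Mul(-1197, Add(-982, Mul(1024, Pow(-33, Rational(1, 2))))) = Mul(-1197, Add(-982, Mul(1024, Mul(I, Pow(33, Rational(1, 2)))))) = Mul(-1197, Add(-982, Mul(1024, I, Pow(33, Rational(1, 2))))) = Add(1175454, Mul(-1225728, I, Pow(33, Rational(1, 2))))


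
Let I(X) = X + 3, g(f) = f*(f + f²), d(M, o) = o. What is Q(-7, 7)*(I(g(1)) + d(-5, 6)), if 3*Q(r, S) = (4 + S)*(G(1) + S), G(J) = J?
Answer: 968/3 ≈ 322.67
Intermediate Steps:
Q(r, S) = (1 + S)*(4 + S)/3 (Q(r, S) = ((4 + S)*(1 + S))/3 = ((1 + S)*(4 + S))/3 = (1 + S)*(4 + S)/3)
I(X) = 3 + X
Q(-7, 7)*(I(g(1)) + d(-5, 6)) = (4/3 + (⅓)*7² + (5/3)*7)*((3 + 1²*(1 + 1)) + 6) = (4/3 + (⅓)*49 + 35/3)*((3 + 1*2) + 6) = (4/3 + 49/3 + 35/3)*((3 + 2) + 6) = 88*(5 + 6)/3 = (88/3)*11 = 968/3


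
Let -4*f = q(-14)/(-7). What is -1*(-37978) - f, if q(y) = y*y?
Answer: 37971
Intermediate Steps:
q(y) = y**2
f = 7 (f = -(-14)**2/(4*(-7)) = -(-1)*196/28 = -1/4*(-28) = 7)
-1*(-37978) - f = -1*(-37978) - 1*7 = 37978 - 7 = 37971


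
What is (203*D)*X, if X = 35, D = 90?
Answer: 639450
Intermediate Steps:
(203*D)*X = (203*90)*35 = 18270*35 = 639450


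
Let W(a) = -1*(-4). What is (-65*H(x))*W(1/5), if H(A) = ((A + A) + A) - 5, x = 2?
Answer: -260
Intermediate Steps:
H(A) = -5 + 3*A (H(A) = (2*A + A) - 5 = 3*A - 5 = -5 + 3*A)
W(a) = 4
(-65*H(x))*W(1/5) = -65*(-5 + 3*2)*4 = -65*(-5 + 6)*4 = -65*1*4 = -65*4 = -260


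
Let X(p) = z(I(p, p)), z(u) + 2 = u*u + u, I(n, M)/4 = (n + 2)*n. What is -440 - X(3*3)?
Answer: -157650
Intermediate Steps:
I(n, M) = 4*n*(2 + n) (I(n, M) = 4*((n + 2)*n) = 4*((2 + n)*n) = 4*(n*(2 + n)) = 4*n*(2 + n))
z(u) = -2 + u + u² (z(u) = -2 + (u*u + u) = -2 + (u² + u) = -2 + (u + u²) = -2 + u + u²)
X(p) = -2 + 4*p*(2 + p) + 16*p²*(2 + p)² (X(p) = -2 + 4*p*(2 + p) + (4*p*(2 + p))² = -2 + 4*p*(2 + p) + 16*p²*(2 + p)²)
-440 - X(3*3) = -440 - (-2 + 4*(3*3)*(2 + 3*3) + 16*(3*3)²*(2 + 3*3)²) = -440 - (-2 + 4*9*(2 + 9) + 16*9²*(2 + 9)²) = -440 - (-2 + 4*9*11 + 16*81*11²) = -440 - (-2 + 396 + 16*81*121) = -440 - (-2 + 396 + 156816) = -440 - 1*157210 = -440 - 157210 = -157650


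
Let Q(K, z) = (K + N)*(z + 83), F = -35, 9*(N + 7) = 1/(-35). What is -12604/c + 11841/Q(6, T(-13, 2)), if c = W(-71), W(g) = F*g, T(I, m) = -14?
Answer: -3181218797/18060980 ≈ -176.14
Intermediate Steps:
N = -2206/315 (N = -7 + (⅑)/(-35) = -7 + (⅑)*(-1/35) = -7 - 1/315 = -2206/315 ≈ -7.0032)
Q(K, z) = (83 + z)*(-2206/315 + K) (Q(K, z) = (K - 2206/315)*(z + 83) = (-2206/315 + K)*(83 + z) = (83 + z)*(-2206/315 + K))
W(g) = -35*g
c = 2485 (c = -35*(-71) = 2485)
-12604/c + 11841/Q(6, T(-13, 2)) = -12604/2485 + 11841/(-183098/315 + 83*6 - 2206/315*(-14) + 6*(-14)) = -12604*1/2485 + 11841/(-183098/315 + 498 + 4412/45 - 84) = -12604/2485 + 11841/(-7268/105) = -12604/2485 + 11841*(-105/7268) = -12604/2485 - 1243305/7268 = -3181218797/18060980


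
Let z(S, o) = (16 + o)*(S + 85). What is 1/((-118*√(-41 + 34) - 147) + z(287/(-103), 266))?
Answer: 244402005/5631379975237 + 1251862*I*√7/5631379975237 ≈ 4.34e-5 + 5.8815e-7*I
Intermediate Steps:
z(S, o) = (16 + o)*(85 + S)
1/((-118*√(-41 + 34) - 147) + z(287/(-103), 266)) = 1/((-118*√(-41 + 34) - 147) + (1360 + 16*(287/(-103)) + 85*266 + (287/(-103))*266)) = 1/((-118*I*√7 - 147) + (1360 + 16*(287*(-1/103)) + 22610 + (287*(-1/103))*266)) = 1/((-118*I*√7 - 147) + (1360 + 16*(-287/103) + 22610 - 287/103*266)) = 1/((-118*I*√7 - 147) + (1360 - 4592/103 + 22610 - 76342/103)) = 1/((-147 - 118*I*√7) + 2387976/103) = 1/(2372835/103 - 118*I*√7)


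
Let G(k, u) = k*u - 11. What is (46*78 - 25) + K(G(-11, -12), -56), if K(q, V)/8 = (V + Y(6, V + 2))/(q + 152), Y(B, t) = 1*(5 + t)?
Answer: 46279/13 ≈ 3559.9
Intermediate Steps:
G(k, u) = -11 + k*u
Y(B, t) = 5 + t
K(q, V) = 8*(7 + 2*V)/(152 + q) (K(q, V) = 8*((V + (5 + (V + 2)))/(q + 152)) = 8*((V + (5 + (2 + V)))/(152 + q)) = 8*((V + (7 + V))/(152 + q)) = 8*((7 + 2*V)/(152 + q)) = 8*(7 + 2*V)/(152 + q))
(46*78 - 25) + K(G(-11, -12), -56) = (46*78 - 25) + 8*(7 + 2*(-56))/(152 + (-11 - 11*(-12))) = (3588 - 25) + 8*(7 - 112)/(152 + (-11 + 132)) = 3563 + 8*(-105)/(152 + 121) = 3563 + 8*(-105)/273 = 3563 + 8*(1/273)*(-105) = 3563 - 40/13 = 46279/13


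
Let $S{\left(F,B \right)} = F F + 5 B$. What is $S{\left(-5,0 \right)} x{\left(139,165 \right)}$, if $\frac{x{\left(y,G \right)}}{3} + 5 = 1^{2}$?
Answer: $-300$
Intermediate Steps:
$S{\left(F,B \right)} = F^{2} + 5 B$
$x{\left(y,G \right)} = -12$ ($x{\left(y,G \right)} = -15 + 3 \cdot 1^{2} = -15 + 3 \cdot 1 = -15 + 3 = -12$)
$S{\left(-5,0 \right)} x{\left(139,165 \right)} = \left(\left(-5\right)^{2} + 5 \cdot 0\right) \left(-12\right) = \left(25 + 0\right) \left(-12\right) = 25 \left(-12\right) = -300$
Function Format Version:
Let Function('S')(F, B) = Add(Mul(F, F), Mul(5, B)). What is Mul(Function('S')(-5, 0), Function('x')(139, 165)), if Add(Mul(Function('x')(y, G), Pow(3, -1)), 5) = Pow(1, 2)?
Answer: -300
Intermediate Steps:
Function('S')(F, B) = Add(Pow(F, 2), Mul(5, B))
Function('x')(y, G) = -12 (Function('x')(y, G) = Add(-15, Mul(3, Pow(1, 2))) = Add(-15, Mul(3, 1)) = Add(-15, 3) = -12)
Mul(Function('S')(-5, 0), Function('x')(139, 165)) = Mul(Add(Pow(-5, 2), Mul(5, 0)), -12) = Mul(Add(25, 0), -12) = Mul(25, -12) = -300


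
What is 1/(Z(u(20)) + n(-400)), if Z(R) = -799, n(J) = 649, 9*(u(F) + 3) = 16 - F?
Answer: -1/150 ≈ -0.0066667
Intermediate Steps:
u(F) = -11/9 - F/9 (u(F) = -3 + (16 - F)/9 = -3 + (16/9 - F/9) = -11/9 - F/9)
1/(Z(u(20)) + n(-400)) = 1/(-799 + 649) = 1/(-150) = -1/150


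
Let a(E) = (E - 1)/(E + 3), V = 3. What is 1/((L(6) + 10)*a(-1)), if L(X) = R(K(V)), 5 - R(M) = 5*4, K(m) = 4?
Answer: ⅕ ≈ 0.20000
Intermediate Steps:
a(E) = (-1 + E)/(3 + E)
R(M) = -15 (R(M) = 5 - 5*4 = 5 - 1*20 = 5 - 20 = -15)
L(X) = -15
1/((L(6) + 10)*a(-1)) = 1/((-15 + 10)*((-1 - 1)/(3 - 1))) = 1/(-5*(-2)/2) = 1/(-5*(-1)) = 1/5 = ⅕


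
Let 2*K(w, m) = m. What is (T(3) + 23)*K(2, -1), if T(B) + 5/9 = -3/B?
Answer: -193/18 ≈ -10.722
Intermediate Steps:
T(B) = -5/9 - 3/B
K(w, m) = m/2
(T(3) + 23)*K(2, -1) = ((-5/9 - 3/3) + 23)*((½)*(-1)) = ((-5/9 - 3*⅓) + 23)*(-½) = ((-5/9 - 1) + 23)*(-½) = (-14/9 + 23)*(-½) = (193/9)*(-½) = -193/18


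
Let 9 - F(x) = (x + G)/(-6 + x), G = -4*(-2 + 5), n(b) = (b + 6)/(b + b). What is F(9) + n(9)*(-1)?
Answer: 55/6 ≈ 9.1667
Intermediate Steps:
n(b) = (6 + b)/(2*b) (n(b) = (6 + b)/((2*b)) = (6 + b)*(1/(2*b)) = (6 + b)/(2*b))
G = -12 (G = -4*3 = -12)
F(x) = 9 - (-12 + x)/(-6 + x) (F(x) = 9 - (x - 12)/(-6 + x) = 9 - (-12 + x)/(-6 + x))
F(9) + n(9)*(-1) = 2*(-21 + 4*9)/(-6 + 9) + ((½)*(6 + 9)/9)*(-1) = 2*(-21 + 36)/3 + ((½)*(⅑)*15)*(-1) = 2*(⅓)*15 + (⅚)*(-1) = 10 - ⅚ = 55/6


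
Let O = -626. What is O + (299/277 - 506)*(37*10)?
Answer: -51922712/277 ≈ -1.8745e+5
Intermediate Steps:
O + (299/277 - 506)*(37*10) = -626 + (299/277 - 506)*(37*10) = -626 + (299*(1/277) - 506)*370 = -626 + (299/277 - 506)*370 = -626 - 139863/277*370 = -626 - 51749310/277 = -51922712/277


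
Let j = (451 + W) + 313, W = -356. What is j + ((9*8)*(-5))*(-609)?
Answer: 219648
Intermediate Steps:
j = 408 (j = (451 - 356) + 313 = 95 + 313 = 408)
j + ((9*8)*(-5))*(-609) = 408 + ((9*8)*(-5))*(-609) = 408 + (72*(-5))*(-609) = 408 - 360*(-609) = 408 + 219240 = 219648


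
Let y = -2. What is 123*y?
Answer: -246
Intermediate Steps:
123*y = 123*(-2) = -246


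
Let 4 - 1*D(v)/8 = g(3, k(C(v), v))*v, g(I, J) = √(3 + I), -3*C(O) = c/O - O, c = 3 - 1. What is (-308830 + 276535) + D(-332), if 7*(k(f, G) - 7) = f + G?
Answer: -32263 + 2656*√6 ≈ -25757.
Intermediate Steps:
c = 2
C(O) = -2/(3*O) + O/3 (C(O) = -(2/O - O)/3 = -(-O + 2/O)/3 = -2/(3*O) + O/3)
k(f, G) = 7 + G/7 + f/7 (k(f, G) = 7 + (f + G)/7 = 7 + (G + f)/7 = 7 + (G/7 + f/7) = 7 + G/7 + f/7)
D(v) = 32 - 8*v*√6 (D(v) = 32 - 8*√(3 + 3)*v = 32 - 8*√6*v = 32 - 8*v*√6)
(-308830 + 276535) + D(-332) = (-308830 + 276535) + (32 - 8*(-332)*√6) = -32295 + (32 + 2656*√6) = -32263 + 2656*√6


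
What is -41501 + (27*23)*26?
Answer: -25355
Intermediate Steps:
-41501 + (27*23)*26 = -41501 + 621*26 = -41501 + 16146 = -25355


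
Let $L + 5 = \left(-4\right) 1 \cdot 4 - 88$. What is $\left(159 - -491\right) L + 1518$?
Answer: $-69332$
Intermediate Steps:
$L = -109$ ($L = -5 - \left(88 - \left(-4\right) 1 \cdot 4\right) = -5 - 104 = -109$)
$\left(159 - -491\right) L + 1518 = \left(159 - -491\right) \left(-109\right) + 1518 = \left(159 + 491\right) \left(-109\right) + 1518 = 650 \left(-109\right) + 1518 = -70850 + 1518 = -69332$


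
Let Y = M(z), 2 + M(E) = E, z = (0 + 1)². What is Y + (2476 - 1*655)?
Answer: 1820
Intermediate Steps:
z = 1 (z = 1² = 1)
M(E) = -2 + E
Y = -1 (Y = -2 + 1 = -1)
Y + (2476 - 1*655) = -1 + (2476 - 1*655) = -1 + (2476 - 655) = -1 + 1821 = 1820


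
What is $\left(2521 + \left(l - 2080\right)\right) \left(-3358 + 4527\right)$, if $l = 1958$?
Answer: $2804431$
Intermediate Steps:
$\left(2521 + \left(l - 2080\right)\right) \left(-3358 + 4527\right) = \left(2521 + \left(1958 - 2080\right)\right) \left(-3358 + 4527\right) = \left(2521 + \left(1958 - 2080\right)\right) 1169 = \left(2521 - 122\right) 1169 = 2399 \cdot 1169 = 2804431$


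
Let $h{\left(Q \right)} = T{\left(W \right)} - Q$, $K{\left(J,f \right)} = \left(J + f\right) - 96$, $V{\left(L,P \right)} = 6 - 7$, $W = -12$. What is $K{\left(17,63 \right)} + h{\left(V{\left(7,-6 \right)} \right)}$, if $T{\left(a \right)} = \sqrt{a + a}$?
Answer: $-15 + 2 i \sqrt{6} \approx -15.0 + 4.899 i$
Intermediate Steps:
$T{\left(a \right)} = \sqrt{2} \sqrt{a}$ ($T{\left(a \right)} = \sqrt{2 a} = \sqrt{2} \sqrt{a}$)
$V{\left(L,P \right)} = -1$
$K{\left(J,f \right)} = -96 + J + f$ ($K{\left(J,f \right)} = \left(J + f\right) - 96 = -96 + J + f$)
$h{\left(Q \right)} = - Q + 2 i \sqrt{6}$ ($h{\left(Q \right)} = \sqrt{2} \sqrt{-12} - Q = \sqrt{2} \cdot 2 i \sqrt{3} - Q = 2 i \sqrt{6} - Q = - Q + 2 i \sqrt{6}$)
$K{\left(17,63 \right)} + h{\left(V{\left(7,-6 \right)} \right)} = \left(-96 + 17 + 63\right) + \left(\left(-1\right) \left(-1\right) + 2 i \sqrt{6}\right) = -16 + \left(1 + 2 i \sqrt{6}\right) = -15 + 2 i \sqrt{6}$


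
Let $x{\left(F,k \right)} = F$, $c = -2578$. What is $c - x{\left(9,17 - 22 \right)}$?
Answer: $-2587$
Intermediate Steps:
$c - x{\left(9,17 - 22 \right)} = -2578 - 9 = -2587$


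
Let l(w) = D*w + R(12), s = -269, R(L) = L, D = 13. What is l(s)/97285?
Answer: -697/19457 ≈ -0.035823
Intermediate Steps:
l(w) = 12 + 13*w (l(w) = 13*w + 12 = 12 + 13*w)
l(s)/97285 = (12 + 13*(-269))/97285 = (12 - 3497)*(1/97285) = -3485*1/97285 = -697/19457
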